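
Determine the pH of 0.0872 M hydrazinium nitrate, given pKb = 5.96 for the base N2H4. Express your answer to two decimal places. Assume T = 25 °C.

pH = 4.55

N2H5+ is the conjugate acid of the weak base N2H4.
Kb = 10^(−5.96) = 1.10 × 10^-6
Ka = Kw/Kb = 1.0×10^-14 / 1.10 × 10^-6 = 9.09 × 10^-9
Ka = [H+]²/(0.0872 − [H+]) = 9.09 × 10^-9
Assume [H+] ≪ 0.0872: [H+] ≈ √(9.09 × 10^-9 × 0.0872) = 2.82 × 10^-5 M
Check: 0.032% ionized — well under 5%, approximation valid.
pH = −log[H+] = −log(2.82 × 10^-5) = 4.55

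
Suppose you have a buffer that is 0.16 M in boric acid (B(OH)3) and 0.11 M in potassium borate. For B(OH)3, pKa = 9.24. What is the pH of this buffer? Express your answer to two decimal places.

pH = 9.08

Using pH = pKa + log([base]/[acid]) with [base]/[acid] = 0.11/0.16:
pH = 9.24 + (-0.163) = 9.08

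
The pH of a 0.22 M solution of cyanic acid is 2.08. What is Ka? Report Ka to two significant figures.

[H+] = 10^(-2.08) = 8.32 × 10^-3 M
At equilibrium [HA] = 0.22 − 8.32 × 10^-3 = 2.12 × 10^-1 M
Ka = [H+][A-]/[HA] = (8.32 × 10^-3)² / 2.12 × 10^-1 = 3.3 × 10^-4

Ka = 3.3 × 10^-4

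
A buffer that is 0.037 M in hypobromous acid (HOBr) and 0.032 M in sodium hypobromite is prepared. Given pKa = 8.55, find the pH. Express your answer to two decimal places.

Using pH = pKa + log([base]/[acid]) with [base]/[acid] = 0.032/0.037:
pH = 8.55 + (-0.063) = 8.49

pH = 8.49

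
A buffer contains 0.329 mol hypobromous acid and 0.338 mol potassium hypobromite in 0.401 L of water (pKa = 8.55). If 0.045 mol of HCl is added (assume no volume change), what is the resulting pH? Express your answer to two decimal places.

After neutralization: n(HOBr) = 0.374 mol, n(OBr-) = 0.293 mol.
Henderson–Hasselbalch with mole ratio 0.293/0.374: pH = 8.55 + (-0.106)

pH = 8.44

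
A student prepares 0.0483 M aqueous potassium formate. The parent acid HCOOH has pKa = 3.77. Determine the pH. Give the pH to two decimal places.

HCOO- is the conjugate base of the weak acid HCOOH.
Ka = 10^(−3.77) = 1.70 × 10^-4
Kb = Kw/Ka = 1.0×10^-14 / 1.70 × 10^-4 = 5.88 × 10^-11
Let x = [OH-] at equilibrium. Kb = x²/(0.0483 − x).
Assume x ≪ 0.0483: x ≈ √(5.88 × 10^-11 × 0.0483) = 1.69 × 10^-6 M
Check: 0.0035% ionized — well under 5%, approximation valid.
pOH = 5.77, so pH = 14.00 − pOH = 8.23

pH = 8.23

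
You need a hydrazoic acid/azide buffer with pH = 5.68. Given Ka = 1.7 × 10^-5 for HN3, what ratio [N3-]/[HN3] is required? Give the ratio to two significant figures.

ratio = 8.1

pKa = -log(1.7 × 10^-5) = 4.770
pH = pKa + log(r) ⇒ log(r) = 5.68 − 4.770 = +0.910
r = [N3-]/[HN3] = 10^(+0.910) = 8.13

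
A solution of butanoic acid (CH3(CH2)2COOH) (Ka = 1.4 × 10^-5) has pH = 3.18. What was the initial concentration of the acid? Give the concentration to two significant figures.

[H+] = 10^(-3.18) = 6.61 × 10^-4 M = x
Ka = x²/(C₀ − x) ⇒ C₀ = x + x²/Ka
C₀ = 6.61 × 10^-4 + (6.61 × 10^-4)²/(1.4 × 10^-5) = 3.19 × 10^-2 M

C₀ = 3.2 × 10^-2 M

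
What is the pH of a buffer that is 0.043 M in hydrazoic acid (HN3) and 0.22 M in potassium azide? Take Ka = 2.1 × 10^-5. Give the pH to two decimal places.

pH = 5.39

pKa = −log(2.1 × 10^-5) = 4.678
Henderson–Hasselbalch: pH = pKa + log([N3-]/[HN3]) = 4.678 + log(0.22/0.043)
pH = 4.678 + (+0.709) = 5.39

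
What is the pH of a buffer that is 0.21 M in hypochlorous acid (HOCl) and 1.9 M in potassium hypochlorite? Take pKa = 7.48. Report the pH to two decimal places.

Henderson–Hasselbalch: pH = pKa + log([OCl-]/[HOCl]) = 7.48 + log(1.9/0.21)
pH = 7.48 + (+0.957) = 8.44

pH = 8.44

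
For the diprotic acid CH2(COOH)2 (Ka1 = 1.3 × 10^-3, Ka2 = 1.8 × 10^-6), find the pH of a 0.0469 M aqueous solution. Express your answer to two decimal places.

pH = 2.14

Since Ka1 ≫ Ka2, the first ionization dominates [H+].
Ka1 = x²/(0.0469 − x) = 1.3 × 10^-3
Solving the quadratic: x = (−Ka1 + √(Ka1² + 4·Ka1·C₀))/2 = 7.19 × 10^-3 M
pH = −log(7.19 × 10^-3) = 2.14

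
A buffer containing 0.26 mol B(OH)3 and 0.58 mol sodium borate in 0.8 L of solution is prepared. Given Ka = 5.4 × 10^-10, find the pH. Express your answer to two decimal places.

pKa = −log(5.4 × 10^-10) = 9.268
Using pH = pKa + log([base]/[acid]) with [base]/[acid] = 0.58/0.26:
pH = 9.268 + (+0.348) = 9.62

pH = 9.62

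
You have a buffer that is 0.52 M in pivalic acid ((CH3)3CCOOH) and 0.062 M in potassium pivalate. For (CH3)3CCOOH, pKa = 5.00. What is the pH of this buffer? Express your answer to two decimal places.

Using pH = pKa + log([base]/[acid]) with [base]/[acid] = 0.062/0.52:
pH = 5.00 + (-0.924) = 4.08

pH = 4.08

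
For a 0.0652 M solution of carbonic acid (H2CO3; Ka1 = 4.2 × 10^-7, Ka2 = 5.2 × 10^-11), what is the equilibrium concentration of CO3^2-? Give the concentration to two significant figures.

5.2 × 10^-11 M

First ionization gives [H+] ≈ [HCO3-] = 1.65 × 10^-4 M.
Second step: Ka2 = [H+][CO3^2-]/[HCO3-] ≈ [CO3^2-] (since [H+] ≈ [HCO3-]).
So [CO3^2-] ≈ Ka2.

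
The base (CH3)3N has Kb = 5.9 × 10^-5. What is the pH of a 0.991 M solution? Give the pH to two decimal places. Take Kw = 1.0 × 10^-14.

pH = 11.88

(CH3)3N + H2O ⇌ (CH3)3NH+ + OH-
From the ICE table, Kb = x²/(0.991 − x) = 5.9 × 10^-5.
Since Kb ≪ C₀, x ≈ √(Kb·C₀) = 7.65 × 10^-3 M.
pOH = −log(7.65 × 10^-3) = 2.12; pH = 14.00 − 2.12 = 11.88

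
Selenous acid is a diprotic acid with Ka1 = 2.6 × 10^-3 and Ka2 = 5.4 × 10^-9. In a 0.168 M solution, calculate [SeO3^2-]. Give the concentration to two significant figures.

5.4 × 10^-9 M

First ionization gives [H+] ≈ [HSeO3-] = 1.96 × 10^-2 M.
Second step: Ka2 = [H+][SeO3^2-]/[HSeO3-] ≈ [SeO3^2-] (since [H+] ≈ [HSeO3-]).
So [SeO3^2-] ≈ Ka2.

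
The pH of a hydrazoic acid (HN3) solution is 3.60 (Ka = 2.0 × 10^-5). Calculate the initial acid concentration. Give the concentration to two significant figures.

[H+] = 10^(-3.60) = 2.51 × 10^-4 M = x
Ka = x²/(C₀ − x) ⇒ C₀ = x + x²/Ka
C₀ = 2.51 × 10^-4 + (2.51 × 10^-4)²/(2.0 × 10^-5) = 3.40 × 10^-3 M

C₀ = 3.4 × 10^-3 M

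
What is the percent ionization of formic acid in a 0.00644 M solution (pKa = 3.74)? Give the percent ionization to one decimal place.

HCOOH ⇌ HCOO- + H+; let x = [H+] at equilibrium.
Ka = 10^(−3.74) = 1.82 × 10^-4
Solve x² + 0.000182x − 1.17e-06 = 0 → x = 9.95 × 10^-4 M
Fraction ionized = 9.95 × 10^-4 / 0.00644 = 0.1545 → 15.5%

15.5%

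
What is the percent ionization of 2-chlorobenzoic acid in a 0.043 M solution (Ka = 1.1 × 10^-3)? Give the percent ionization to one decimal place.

ClC6H4COOH ⇌ ClC6H4COO- + H+; let x = [H+] at equilibrium.
Ka = x²/(C₀ − x); solving the quadratic gives x = 6.35 × 10^-3 M.
Fraction ionized = 6.35 × 10^-3 / 0.043 = 0.1477 → 14.8%

14.8%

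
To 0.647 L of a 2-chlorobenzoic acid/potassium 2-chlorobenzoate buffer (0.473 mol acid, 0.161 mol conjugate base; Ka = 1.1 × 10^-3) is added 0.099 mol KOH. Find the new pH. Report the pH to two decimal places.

pH = 2.80

After neutralization: n(ClC6H4COOH) = 0.374 mol, n(ClC6H4COO-) = 0.26 mol.
pKa = −log(1.1 × 10^-3) = 2.959
Henderson–Hasselbalch with mole ratio 0.26/0.374: pH = 2.959 + (-0.158)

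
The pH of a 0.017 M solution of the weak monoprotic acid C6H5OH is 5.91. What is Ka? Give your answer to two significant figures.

[H+] = 10^(-5.91) = 1.23 × 10^-6 M
At equilibrium [HA] = 0.017 − 1.23 × 10^-6 = 1.70 × 10^-2 M
Ka = [H+][A-]/[HA] = (1.23 × 10^-6)² / 1.70 × 10^-2 = 8.9 × 10^-11

Ka = 8.9 × 10^-11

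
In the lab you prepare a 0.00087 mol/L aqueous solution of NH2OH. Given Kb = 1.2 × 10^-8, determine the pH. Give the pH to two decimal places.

pH = 8.51

NH2OH + H2O ⇌ NH3OH+ + OH-
Let x = [OH-] at equilibrium. Kb = x²/(0.00087 − x).
Since Kb ≪ C₀, x ≈ √(Kb·C₀) = 3.23 × 10^-6 M.
Check: 0.37% ionized — well under 5%, approximation valid.
pOH = 5.49, so pH = 14.00 − pOH = 8.51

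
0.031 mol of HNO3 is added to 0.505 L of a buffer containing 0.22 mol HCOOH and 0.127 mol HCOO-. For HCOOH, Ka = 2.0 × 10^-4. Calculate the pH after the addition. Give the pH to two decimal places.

pH = 3.28

Added H+ converts HCOO- to HCOOH: HCOOH → 0.251 mol, HCOO- → 0.096 mol.
pKa = −log(2.0 × 10^-4) = 3.699
pH = pKa + log(n_HCOO-/n_HCOOH) = 3.699 + log(0.096/0.251) = 3.699 + (-0.417)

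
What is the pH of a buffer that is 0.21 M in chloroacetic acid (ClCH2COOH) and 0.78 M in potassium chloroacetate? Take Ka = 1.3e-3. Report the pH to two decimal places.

pH = 3.46

pKa = −log(1.3 × 10^-3) = 2.886
pH = pKa + log([A⁻]/[HA]) = 2.886 + log(0.78/0.21)
pH = 2.886 + (+0.570) = 3.46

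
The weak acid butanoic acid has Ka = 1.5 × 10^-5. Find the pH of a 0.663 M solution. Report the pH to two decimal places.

CH3(CH2)2COOH ⇌ CH3(CH2)2COO- + H+
Ka = [H+]²/(0.663 − [H+]) = 1.5 × 10^-5
Neglecting [H+] in the denominator: [H+] = √(1.5 × 10^-5 × 0.663) = 3.15 × 10^-3 M
([H+]/C₀ = 0.48% < 5%, so the approximation holds.)
pH = −log[H+] = −log(3.15 × 10^-3) = 2.50

pH = 2.50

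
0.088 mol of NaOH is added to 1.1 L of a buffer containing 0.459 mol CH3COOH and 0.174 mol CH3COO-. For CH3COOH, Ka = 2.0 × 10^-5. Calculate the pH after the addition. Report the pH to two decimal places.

OH- converts CH3COOH to CH3COO-: CH3COOH → 0.371 mol, CH3COO- → 0.262 mol.
pKa = −log(2.0 × 10^-5) = 4.699
Henderson–Hasselbalch with mole ratio 0.262/0.371: pH = 4.699 + (-0.151)

pH = 4.55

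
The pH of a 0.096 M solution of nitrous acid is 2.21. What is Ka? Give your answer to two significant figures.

Ka = 4.2 × 10^-4

[H+] = 10^(-2.21) = 6.17 × 10^-3 M
At equilibrium [HA] = 0.096 − 6.17 × 10^-3 = 8.98 × 10^-2 M
Ka = [H+][A-]/[HA] = (6.17 × 10^-3)² / 8.98 × 10^-2 = 4.2 × 10^-4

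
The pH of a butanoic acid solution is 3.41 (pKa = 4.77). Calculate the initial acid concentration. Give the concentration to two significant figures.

[H+] = 10^(-3.41) = 3.89 × 10^-4 M = x
Ka = 10^(−4.77) = 1.70 × 10^-5
Ka = x²/(C₀ − x) ⇒ C₀ = x + x²/Ka
C₀ = 3.89 × 10^-4 + (3.89 × 10^-4)²/(1.70 × 10^-5) = 9.29 × 10^-3 M

C₀ = 9.3 × 10^-3 M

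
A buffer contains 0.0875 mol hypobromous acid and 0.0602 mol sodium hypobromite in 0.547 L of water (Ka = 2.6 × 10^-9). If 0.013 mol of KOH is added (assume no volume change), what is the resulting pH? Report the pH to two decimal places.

After neutralization: n(HOBr) = 0.0745 mol, n(OBr-) = 0.0732 mol.
pKa = −log(2.6 × 10^-9) = 8.585
pH = pKa + log(n_OBr-/n_HOBr) = 8.585 + log(0.0732/0.0745) = 8.585 + (-0.008)

pH = 8.58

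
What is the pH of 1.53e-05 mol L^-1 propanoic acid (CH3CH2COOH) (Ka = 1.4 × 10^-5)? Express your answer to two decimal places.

CH3CH2COOH ⇌ CH3CH2COO- + H+
Ka = x²/(1.53e-05 − x) = 1.4 × 10^-5
The 5% rule fails; solving x² + Ka·x − Ka·C₀ = 0 exactly:
x = [−1.4e-05 + √(1.4e-05² + 8.57e-10)]/2 = 9.22 × 10^-6 M
pH = −log[H+] = −log(9.22 × 10^-6) = 5.04

pH = 5.04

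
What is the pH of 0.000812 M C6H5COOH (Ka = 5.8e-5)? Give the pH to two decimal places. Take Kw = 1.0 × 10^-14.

C6H5COOH ⇌ C6H5COO- + H+
Let x = [H+] at equilibrium. Ka = x²/(0.000812 − x).
x is not negligible relative to C₀; solve x² + 5.8e-05·x − 4.71e-08 = 0.
x = [−5.8e-05 + √(5.8e-05² + 1.88e-07)]/2 = 1.90 × 10^-4 M
pH = −log[H+] = −log(1.90 × 10^-4) = 3.72

pH = 3.72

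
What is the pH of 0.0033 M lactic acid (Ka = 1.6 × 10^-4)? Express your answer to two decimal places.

pH = 3.19

CH3CH(OH)COOH ⇌ CH3CH(OH)COO- + H+
From the ICE table, Ka = [H+]²/(0.0033 − [H+]) = 1.6 × 10^-4.
The 5% rule fails; solving [H+]² + Ka·[H+] − Ka·C₀ = 0 exactly:
[H+] = (−Ka + √(Ka² + 4·Ka·C₀))/2 = 6.51 × 10^-4 M
pH = −log[H+] = −log(6.51 × 10^-4) = 3.19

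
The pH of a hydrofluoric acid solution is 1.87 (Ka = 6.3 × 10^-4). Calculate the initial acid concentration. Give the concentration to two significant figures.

[H+] = 10^(-1.87) = 1.35 × 10^-2 M = x
Ka = x²/(C₀ − x) ⇒ C₀ = x + x²/Ka
C₀ = 1.35 × 10^-2 + (1.35 × 10^-2)²/(6.3 × 10^-4) = 3.03 × 10^-1 M

C₀ = 3.0 × 10^-1 M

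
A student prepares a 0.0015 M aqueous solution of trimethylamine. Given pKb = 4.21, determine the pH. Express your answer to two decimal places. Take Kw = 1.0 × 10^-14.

pH = 10.44

(CH3)3N + H2O ⇌ (CH3)3NH+ + OH-
Kb = 10^(−4.21) = 6.17 × 10^-5
Kb = [OH-]²/(0.0015 − [OH-]) = 6.17 × 10^-5
Here C₀/Kb ≈ 24.3, so the small-[OH-] approximation fails. Use the quadratic:
[OH-] = [−6.17e-05 + √(6.17e-05² + 3.7e-07)]/2 = 2.75 × 10^-4 M
pOH = 3.56, so pH = 14.00 − pOH = 10.44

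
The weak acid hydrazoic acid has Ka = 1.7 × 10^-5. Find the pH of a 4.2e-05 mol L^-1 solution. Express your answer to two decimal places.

HN3 ⇌ N3- + H+
Ka = x²/(4.2e-05 − x) = 1.7 × 10^-5
x is not negligible relative to C₀; solve x² + 1.7e-05·x − 7.14e-10 = 0.
x = (−Ka + √(Ka² + 4·Ka·C₀))/2 = 1.95 × 10^-5 M
pH = −log(1.95 × 10^-5) = 4.71

pH = 4.71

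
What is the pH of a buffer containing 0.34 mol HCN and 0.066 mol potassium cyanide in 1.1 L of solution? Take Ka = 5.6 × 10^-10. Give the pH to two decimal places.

pKa = −log(5.6 × 10^-10) = 9.252
Using pH = pKa + log([base]/[acid]) with [base]/[acid] = 0.066/0.34:
pH = 9.252 + (-0.712) = 8.54

pH = 8.54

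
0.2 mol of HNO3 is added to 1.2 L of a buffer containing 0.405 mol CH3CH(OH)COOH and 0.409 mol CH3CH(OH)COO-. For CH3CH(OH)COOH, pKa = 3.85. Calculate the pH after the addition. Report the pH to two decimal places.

After neutralization: n(CH3CH(OH)COOH) = 0.605 mol, n(CH3CH(OH)COO-) = 0.209 mol.
pH = pKa + log(n_CH3CH(OH)COO-/n_CH3CH(OH)COOH) = 3.85 + log(0.209/0.605) = 3.85 + (-0.462)

pH = 3.39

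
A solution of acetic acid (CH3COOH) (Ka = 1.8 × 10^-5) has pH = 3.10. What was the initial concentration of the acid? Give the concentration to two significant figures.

[H+] = 10^(-3.10) = 7.94 × 10^-4 M = x
Ka = x²/(C₀ − x) ⇒ C₀ = x + x²/Ka
C₀ = 7.94 × 10^-4 + (7.94 × 10^-4)²/(1.8 × 10^-5) = 3.58 × 10^-2 M

C₀ = 3.6 × 10^-2 M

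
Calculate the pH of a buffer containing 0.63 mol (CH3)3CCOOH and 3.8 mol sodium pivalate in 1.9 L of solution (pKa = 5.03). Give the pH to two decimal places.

Using pH = pKa + log([base]/[acid]) with [base]/[acid] = 3.8/0.63:
pH = 5.03 + (+0.780) = 5.81

pH = 5.81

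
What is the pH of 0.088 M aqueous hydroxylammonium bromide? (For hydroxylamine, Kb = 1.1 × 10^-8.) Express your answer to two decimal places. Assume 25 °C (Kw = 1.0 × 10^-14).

NH3OH+ is the conjugate acid of the weak base NH2OH.
Ka = Kw/Kb = 1.0×10^-14 / 1.1 × 10^-8 = 9.09 × 10^-7
Ka = [H+]²/(0.088 − [H+]) = 9.09 × 10^-7
Neglecting [H+] in the denominator: [H+] = √(9.09 × 10^-7 × 0.088) = 2.83 × 10^-4 M
pH = −log(2.83 × 10^-4) = 3.55

pH = 3.55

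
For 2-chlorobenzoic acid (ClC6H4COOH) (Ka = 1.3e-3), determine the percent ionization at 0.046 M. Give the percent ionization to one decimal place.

15.5%

ClC6H4COOH ⇌ ClC6H4COO- + H+; let x = [H+] at equilibrium.
Ka = x²/(C₀ − x); solving the quadratic gives x = 7.11 × 10^-3 M.
Fraction ionized = 7.11 × 10^-3 / 0.046 = 0.1546 → 15.5%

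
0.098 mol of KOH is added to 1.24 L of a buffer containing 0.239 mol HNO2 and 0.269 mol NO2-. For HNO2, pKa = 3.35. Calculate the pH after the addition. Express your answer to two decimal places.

OH- converts HNO2 to NO2-: HNO2 → 0.141 mol, NO2- → 0.367 mol.
pH = pKa + log([A⁻]/[HA]) = 3.35 + log(0.367/0.141) = 3.35 +0.415

pH = 3.77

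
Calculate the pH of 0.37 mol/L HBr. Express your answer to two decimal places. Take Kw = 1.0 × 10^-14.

HBr is a strong acid and dissociates completely, so [H+] = 0.37 M.
pH = -log(0.37) = 0.43

pH = 0.43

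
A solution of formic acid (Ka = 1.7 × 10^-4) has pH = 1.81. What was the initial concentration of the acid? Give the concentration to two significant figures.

C₀ = 1.4 M

[H+] = 10^(-1.81) = 1.55 × 10^-2 M = x
Ka = x²/(C₀ − x) ⇒ C₀ = x + x²/Ka
C₀ = 1.55 × 10^-2 + (1.55 × 10^-2)²/(1.7 × 10^-4) = 1.43 M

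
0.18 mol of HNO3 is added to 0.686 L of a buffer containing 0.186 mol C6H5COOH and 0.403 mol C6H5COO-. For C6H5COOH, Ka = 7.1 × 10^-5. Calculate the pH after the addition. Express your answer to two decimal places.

pH = 3.93

After neutralization: n(C6H5COOH) = 0.366 mol, n(C6H5COO-) = 0.223 mol.
pKa = −log(7.1 × 10^-5) = 4.149
pH = pKa + log([A⁻]/[HA]) = 4.149 + log(0.223/0.366) = 4.149 -0.215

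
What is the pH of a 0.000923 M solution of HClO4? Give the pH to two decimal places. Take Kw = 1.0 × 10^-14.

pH = 3.03

HClO4 is a strong acid and dissociates completely, so [H+] = 0.000923 M.
pH = -log(0.000923) = 3.03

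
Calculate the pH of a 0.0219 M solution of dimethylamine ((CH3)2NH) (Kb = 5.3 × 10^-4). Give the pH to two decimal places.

pH = 11.50

(CH3)2NH + H2O ⇌ (CH3)2NH2+ + OH-
From the ICE table, Kb = x²/(0.0219 − x) = 5.3 × 10^-4.
The 5% rule fails; solving x² + Kb·x − Kb·C₀ = 0 exactly:
x = (−Kb + √(Kb² + 4·Kb·C₀))/2 = 3.15 × 10^-3 M
pOH = −log(3.15 × 10^-3) = 2.50; pH = 14.00 − 2.50 = 11.50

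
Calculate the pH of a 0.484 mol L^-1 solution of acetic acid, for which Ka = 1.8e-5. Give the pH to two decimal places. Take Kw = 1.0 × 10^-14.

CH3COOH ⇌ CH3COO- + H+
Ka = x²/(0.484 − x) = 1.8 × 10^-5
Since Ka ≪ C₀, x ≈ √(Ka·C₀) = 2.95 × 10^-3 M.
Check: 0.61% ionized — well under 5%, approximation valid.
pH = −log[H+] = −log(2.95 × 10^-3) = 2.53

pH = 2.53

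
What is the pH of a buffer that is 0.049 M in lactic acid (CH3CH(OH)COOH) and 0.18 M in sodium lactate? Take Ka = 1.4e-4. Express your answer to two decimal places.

pH = 4.42

pKa = −log(1.4 × 10^-4) = 3.854
Using pH = pKa + log([base]/[acid]) with [base]/[acid] = 0.18/0.049:
pH = 3.854 + (+0.565) = 4.42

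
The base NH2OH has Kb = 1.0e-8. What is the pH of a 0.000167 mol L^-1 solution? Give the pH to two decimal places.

pH = 8.11

NH2OH + H2O ⇌ NH3OH+ + OH-
Kb = [OH-]²/(0.000167 − [OH-]) = 1.0 × 10^-8
Assume [OH-] ≪ 0.000167: [OH-] ≈ √(1.0 × 10^-8 × 0.000167) = 1.29 × 10^-6 M
([OH-]/C₀ = 0.77% < 5%, so the approximation holds.)
pOH = −log(1.29 × 10^-6) = 5.89; pH = 14.00 − 5.89 = 8.11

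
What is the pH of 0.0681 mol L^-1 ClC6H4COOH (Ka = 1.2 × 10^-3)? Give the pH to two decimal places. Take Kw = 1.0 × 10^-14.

pH = 2.07

ClC6H4COOH ⇌ ClC6H4COO- + H+
Let x = [H+] at equilibrium. Ka = x²/(0.0681 − x).
x is not negligible relative to C₀; solve x² + 0.0012·x − 8.17e-05 = 0.
x = [−0.0012 + √(0.0012² + 0.000327)]/2 = 8.46 × 10^-3 M
pH = −log[H+] = −log(8.46 × 10^-3) = 2.07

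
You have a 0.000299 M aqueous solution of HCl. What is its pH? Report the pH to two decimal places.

pH = 3.52

HCl is a strong acid and dissociates completely, so [H+] = 0.000299 M.
pH = -log(0.000299) = 3.52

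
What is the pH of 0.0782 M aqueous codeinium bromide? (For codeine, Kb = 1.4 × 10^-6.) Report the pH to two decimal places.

C18H22NO3+ is the conjugate acid of the weak base C18H21NO3.
Ka = Kw/Kb = 1.0×10^-14 / 1.4 × 10^-6 = 7.14 × 10^-9
Ka = x²/(0.0782 − x) = 7.14 × 10^-9
Neglecting x in the denominator: x = √(7.14 × 10^-9 × 0.0782) = 2.36 × 10^-5 M
Check: 0.03% ionized — well under 5%, approximation valid.
pH = −log(2.36 × 10^-5) = 4.63

pH = 4.63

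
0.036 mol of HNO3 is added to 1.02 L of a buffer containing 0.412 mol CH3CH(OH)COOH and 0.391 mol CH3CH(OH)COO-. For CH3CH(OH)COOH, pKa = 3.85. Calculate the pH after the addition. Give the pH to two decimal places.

pH = 3.75

Added H+ converts CH3CH(OH)COO- to CH3CH(OH)COOH: CH3CH(OH)COOH → 0.448 mol, CH3CH(OH)COO- → 0.355 mol.
Henderson–Hasselbalch with mole ratio 0.355/0.448: pH = 3.85 + (-0.101)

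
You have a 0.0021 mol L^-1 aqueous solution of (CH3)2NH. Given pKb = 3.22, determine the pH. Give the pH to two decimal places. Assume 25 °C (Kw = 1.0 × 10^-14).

(CH3)2NH + H2O ⇌ (CH3)2NH2+ + OH-
Kb = 10^(−3.22) = 6.03 × 10^-4
From the ICE table, Kb = [OH-]²/(0.0021 − [OH-]) = 6.03 × 10^-4.
Here C₀/Kb ≈ 3.48, so the small-[OH-] approximation fails. Use the quadratic:
[OH-] = (−Kb + √(Kb² + 4·Kb·C₀))/2 = 8.63 × 10^-4 M
pOH = −log(8.63 × 10^-4) = 3.06; pH = 14.00 − 3.06 = 10.94

pH = 10.94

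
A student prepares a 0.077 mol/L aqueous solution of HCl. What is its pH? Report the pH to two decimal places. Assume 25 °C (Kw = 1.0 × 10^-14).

HCl is a strong acid and dissociates completely, so [H+] = 0.077 M.
pH = -log(0.077) = 1.11

pH = 1.11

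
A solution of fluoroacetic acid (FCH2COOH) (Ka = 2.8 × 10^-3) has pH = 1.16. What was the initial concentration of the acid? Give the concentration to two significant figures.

[H+] = 10^(-1.16) = 6.92 × 10^-2 M = x
Ka = x²/(C₀ − x) ⇒ C₀ = x + x²/Ka
C₀ = 6.92 × 10^-2 + (6.92 × 10^-2)²/(2.8 × 10^-3) = 1.78 M

C₀ = 1.8 M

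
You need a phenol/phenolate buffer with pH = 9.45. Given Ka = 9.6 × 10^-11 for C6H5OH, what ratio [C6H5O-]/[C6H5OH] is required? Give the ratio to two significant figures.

ratio = 0.27

pKa = -log(9.6 × 10^-11) = 10.018
pH = pKa + log(r) ⇒ log(r) = 9.45 − 10.018 = -0.568
r = [C6H5O-]/[C6H5OH] = 10^(-0.568) = 0.27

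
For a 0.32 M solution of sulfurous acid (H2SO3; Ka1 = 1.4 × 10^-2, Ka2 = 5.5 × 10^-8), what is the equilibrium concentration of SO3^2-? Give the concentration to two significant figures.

First ionization gives [H+] ≈ [HSO3-] = 6.03 × 10^-2 M.
Second step: Ka2 = [H+][SO3^2-]/[HSO3-] ≈ [SO3^2-] (since [H+] ≈ [HSO3-]).
So [SO3^2-] ≈ Ka2.

5.5 × 10^-8 M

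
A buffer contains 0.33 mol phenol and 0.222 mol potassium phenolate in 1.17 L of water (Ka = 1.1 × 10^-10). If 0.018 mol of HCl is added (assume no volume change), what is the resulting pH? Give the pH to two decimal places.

Added H+ converts C6H5O- to C6H5OH: C6H5OH → 0.348 mol, C6H5O- → 0.204 mol.
pKa = −log(1.1 × 10^-10) = 9.959
pH = pKa + log(n_C6H5O-/n_C6H5OH) = 9.959 + log(0.204/0.348) = 9.959 + (-0.232)

pH = 9.73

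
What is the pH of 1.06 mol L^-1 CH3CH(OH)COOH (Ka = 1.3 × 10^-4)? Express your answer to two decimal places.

pH = 1.93

CH3CH(OH)COOH ⇌ CH3CH(OH)COO- + H+
Ka = [H+]²/(1.06 − [H+]) = 1.3 × 10^-4
Since Ka ≪ C₀, [H+] ≈ √(Ka·C₀) = 1.17 × 10^-2 M.
pH = −log(1.17 × 10^-2) = 1.93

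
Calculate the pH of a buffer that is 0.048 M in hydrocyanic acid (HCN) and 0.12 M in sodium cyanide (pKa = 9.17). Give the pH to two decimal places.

pH = 9.57

Using pH = pKa + log([base]/[acid]) with [base]/[acid] = 0.12/0.048:
pH = 9.17 + (+0.398) = 9.57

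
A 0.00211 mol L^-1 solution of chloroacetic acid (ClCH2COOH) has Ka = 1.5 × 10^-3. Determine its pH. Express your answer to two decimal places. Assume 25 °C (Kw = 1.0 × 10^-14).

pH = 2.93

ClCH2COOH ⇌ ClCH2COO- + H+
Let x = [H+] at equilibrium. Ka = x²/(0.00211 − x).
x is not negligible relative to C₀; solve x² + 0.0015·x − 3.16e-06 = 0.
x = (−Ka + √(Ka² + 4·Ka·C₀))/2 = 1.18 × 10^-3 M
pH = −log[H+] = −log(1.18 × 10^-3) = 2.93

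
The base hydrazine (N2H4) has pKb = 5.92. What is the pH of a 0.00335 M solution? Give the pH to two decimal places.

pH = 9.80

N2H4 + H2O ⇌ N2H5+ + OH-
Kb = 10^(−5.92) = 1.20 × 10^-6
From the ICE table, Kb = x²/(0.00335 − x) = 1.20 × 10^-6.
Since Kb ≪ C₀, x ≈ √(Kb·C₀) = 6.34 × 10^-5 M.
(x/C₀ = 1.9% < 5%, so the approximation holds.)
pOH = 4.20, so pH = 14.00 − pOH = 9.80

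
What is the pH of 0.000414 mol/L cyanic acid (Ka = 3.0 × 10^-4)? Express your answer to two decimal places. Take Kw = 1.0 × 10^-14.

HOCN ⇌ OCN- + H+
Ka = [H+]²/(0.000414 − [H+]) = 3.0 × 10^-4
Here C₀/Ka ≈ 1.38, so the small-[H+] approximation fails. Use the quadratic:
[H+] = [−0.0003 + √(0.0003² + 4.97e-07)]/2 = 2.33 × 10^-4 M
pH = −log[H+] = −log(2.33 × 10^-4) = 3.63

pH = 3.63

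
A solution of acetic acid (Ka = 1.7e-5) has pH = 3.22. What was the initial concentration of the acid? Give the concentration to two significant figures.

[H+] = 10^(-3.22) = 6.03 × 10^-4 M = x
Ka = x²/(C₀ − x) ⇒ C₀ = x + x²/Ka
C₀ = 6.03 × 10^-4 + (6.03 × 10^-4)²/(1.7 × 10^-5) = 2.20 × 10^-2 M

C₀ = 2.2 × 10^-2 M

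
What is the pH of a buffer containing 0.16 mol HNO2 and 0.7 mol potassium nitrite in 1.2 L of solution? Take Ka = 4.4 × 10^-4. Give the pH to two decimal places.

pH = 4.00

pKa = −log(4.4 × 10^-4) = 3.357
Using pH = pKa + log([base]/[acid]) with [base]/[acid] = 0.7/0.16:
pH = 3.357 + (+0.641) = 4.00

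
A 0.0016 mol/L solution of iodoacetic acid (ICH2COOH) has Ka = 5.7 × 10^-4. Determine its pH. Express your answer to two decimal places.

ICH2COOH ⇌ ICH2COO- + H+
From the ICE table, Ka = [H+]²/(0.0016 − [H+]) = 5.7 × 10^-4.
The 5% rule fails; solving [H+]² + Ka·[H+] − Ka·C₀ = 0 exactly:
[H+] = (−Ka + √(Ka² + 4·Ka·C₀))/2 = 7.12 × 10^-4 M
pH = −log(7.12 × 10^-4) = 3.15

pH = 3.15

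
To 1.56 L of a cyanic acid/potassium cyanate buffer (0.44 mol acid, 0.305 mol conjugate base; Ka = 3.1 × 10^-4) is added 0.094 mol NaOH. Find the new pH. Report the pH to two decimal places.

pH = 3.57

OH- converts HOCN to OCN-: HOCN → 0.346 mol, OCN- → 0.399 mol.
pKa = −log(3.1 × 10^-4) = 3.509
Henderson–Hasselbalch with mole ratio 0.399/0.346: pH = 3.509 + (+0.062)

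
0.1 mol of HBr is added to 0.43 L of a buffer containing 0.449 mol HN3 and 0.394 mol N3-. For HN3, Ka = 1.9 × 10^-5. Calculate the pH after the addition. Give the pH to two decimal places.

pH = 4.45

After neutralization: n(HN3) = 0.549 mol, n(N3-) = 0.294 mol.
pKa = −log(1.9 × 10^-5) = 4.721
pH = pKa + log(n_N3-/n_HN3) = 4.721 + log(0.294/0.549) = 4.721 + (-0.271)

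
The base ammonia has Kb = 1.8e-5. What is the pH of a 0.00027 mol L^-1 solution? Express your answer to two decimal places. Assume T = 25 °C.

NH3 + H2O ⇌ NH4+ + OH-
Kb = x²/(0.00027 − x) = 1.8 × 10^-5
Here C₀/Kb ≈ 15, so the small-x approximation fails. Use the quadratic:
x = (−Kb + √(Kb² + 4·Kb·C₀))/2 = 6.13 × 10^-5 M
pOH = 4.21, so pH = 14.00 − pOH = 9.79

pH = 9.79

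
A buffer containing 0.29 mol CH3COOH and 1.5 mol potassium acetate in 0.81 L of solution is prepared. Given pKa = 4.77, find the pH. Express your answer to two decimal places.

Using pH = pKa + log([base]/[acid]) with [base]/[acid] = 1.5/0.29:
pH = 4.77 + (+0.714) = 5.48

pH = 5.48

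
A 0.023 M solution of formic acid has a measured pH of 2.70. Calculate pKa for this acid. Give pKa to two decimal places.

pKa = 3.72

[H+] = 10^(-2.70) = 2.00 × 10^-3 M
At equilibrium [HA] = 0.023 − 2.00 × 10^-3 = 2.10 × 10^-2 M
Ka = [H+][A-]/[HA] = (2.00 × 10^-3)² / 2.10 × 10^-2 = 1.90 × 10^-4
pKa = -log(1.90 × 10^-4) = 3.72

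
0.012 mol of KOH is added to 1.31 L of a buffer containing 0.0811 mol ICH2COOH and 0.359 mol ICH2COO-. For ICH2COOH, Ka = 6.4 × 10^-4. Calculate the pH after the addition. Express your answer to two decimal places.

pH = 3.92

OH- converts ICH2COOH to ICH2COO-: ICH2COOH → 0.0691 mol, ICH2COO- → 0.371 mol.
pKa = −log(6.4 × 10^-4) = 3.194
pH = pKa + log([A⁻]/[HA]) = 3.194 + log(0.371/0.0691) = 3.194 +0.730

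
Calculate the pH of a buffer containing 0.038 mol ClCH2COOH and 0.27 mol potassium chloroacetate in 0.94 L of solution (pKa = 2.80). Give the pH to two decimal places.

pH = 3.65

Henderson–Hasselbalch: pH = pKa + log([ClCH2COO-]/[ClCH2COOH]) = 2.80 + log(0.27/0.038)
pH = 2.80 + (+0.852) = 3.65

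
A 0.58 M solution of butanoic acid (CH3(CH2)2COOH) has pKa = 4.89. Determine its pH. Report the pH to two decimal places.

pH = 2.56

CH3(CH2)2COOH ⇌ CH3(CH2)2COO- + H+
Ka = 10^(−4.89) = 1.29 × 10^-5
Ka = [H+]²/(0.58 − [H+]) = 1.29 × 10^-5
Since Ka ≪ C₀, [H+] ≈ √(Ka·C₀) = 2.74 × 10^-3 M.
pH = −log[H+] = −log(2.74 × 10^-3) = 2.56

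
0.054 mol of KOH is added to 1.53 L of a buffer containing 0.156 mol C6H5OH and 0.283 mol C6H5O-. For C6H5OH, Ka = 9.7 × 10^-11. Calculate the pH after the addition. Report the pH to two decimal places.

pH = 10.53

After neutralization: n(C6H5OH) = 0.102 mol, n(C6H5O-) = 0.337 mol.
pKa = −log(9.7 × 10^-11) = 10.013
pH = pKa + log([A⁻]/[HA]) = 10.013 + log(0.337/0.102) = 10.013 +0.519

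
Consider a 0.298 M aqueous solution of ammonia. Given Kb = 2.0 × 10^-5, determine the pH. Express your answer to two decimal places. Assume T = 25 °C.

pH = 11.39

NH3 + H2O ⇌ NH4+ + OH-
From the ICE table, Kb = [OH-]²/(0.298 − [OH-]) = 2.0 × 10^-5.
Neglecting [OH-] in the denominator: [OH-] = √(2.0 × 10^-5 × 0.298) = 2.44 × 10^-3 M
([OH-]/C₀ = 0.82% < 5%, so the approximation holds.)
pOH = 2.61, so pH = 14.00 − pOH = 11.39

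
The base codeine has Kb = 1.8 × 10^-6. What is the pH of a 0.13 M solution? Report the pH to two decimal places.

C18H21NO3 + H2O ⇌ C18H22NO3+ + OH-
Let x = [OH-] at equilibrium. Kb = x²/(0.13 − x).
Assume x ≪ 0.13: x ≈ √(1.8 × 10^-6 × 0.13) = 4.84 × 10^-4 M
(x/C₀ = 0.37% < 5%, so the approximation holds.)
pOH = −log(4.84 × 10^-4) = 3.32; pH = 14.00 − 3.32 = 10.68

pH = 10.68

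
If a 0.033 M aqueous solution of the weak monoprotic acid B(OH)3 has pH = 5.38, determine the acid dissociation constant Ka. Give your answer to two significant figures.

[H+] = 10^(-5.38) = 4.17 × 10^-6 M
At equilibrium [HA] = 0.033 − 4.17 × 10^-6 = 3.30 × 10^-2 M
Ka = [H+][A-]/[HA] = (4.17 × 10^-6)² / 3.30 × 10^-2 = 5.3 × 10^-10

Ka = 5.3 × 10^-10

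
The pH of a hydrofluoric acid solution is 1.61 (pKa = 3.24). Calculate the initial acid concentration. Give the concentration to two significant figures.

C₀ = 1.1 M

[H+] = 10^(-1.61) = 2.45 × 10^-2 M = x
Ka = 10^(−3.24) = 5.75 × 10^-4
Ka = x²/(C₀ − x) ⇒ C₀ = x + x²/Ka
C₀ = 2.45 × 10^-2 + (2.45 × 10^-2)²/(5.75 × 10^-4) = 1.07 M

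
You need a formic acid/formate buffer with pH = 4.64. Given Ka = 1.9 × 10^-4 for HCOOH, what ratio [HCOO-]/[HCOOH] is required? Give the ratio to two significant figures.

pKa = -log(1.9 × 10^-4) = 3.721
pH = pKa + log(r) ⇒ log(r) = 4.64 − 3.721 = +0.919
r = [HCOO-]/[HCOOH] = 10^(+0.919) = 8.3

ratio = 8.3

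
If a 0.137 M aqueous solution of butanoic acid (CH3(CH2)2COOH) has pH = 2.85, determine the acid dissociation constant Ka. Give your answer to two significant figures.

[H+] = 10^(-2.85) = 1.41 × 10^-3 M
At equilibrium [HA] = 0.137 − 1.41 × 10^-3 = 1.36 × 10^-1 M
Ka = [H+][A-]/[HA] = (1.41 × 10^-3)² / 1.36 × 10^-1 = 1.5 × 10^-5

Ka = 1.5 × 10^-5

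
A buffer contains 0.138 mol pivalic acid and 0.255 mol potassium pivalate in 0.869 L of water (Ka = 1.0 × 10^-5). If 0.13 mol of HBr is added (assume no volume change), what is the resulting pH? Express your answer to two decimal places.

After neutralization: n((CH3)3CCOOH) = 0.268 mol, n((CH3)3CCOO-) = 0.125 mol.
pKa = −log(1.0 × 10^-5) = 5.000
pH = pKa + log(n_(CH3)3CCOO-/n_(CH3)3CCOOH) = 5.000 + log(0.125/0.268) = 5.000 + (-0.331)

pH = 4.67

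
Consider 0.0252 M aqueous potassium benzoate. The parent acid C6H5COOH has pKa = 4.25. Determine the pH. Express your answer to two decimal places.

C6H5COO- is the conjugate base of the weak acid C6H5COOH.
Ka = 10^(−4.25) = 5.62 × 10^-5
Kb = Kw/Ka = 1.0×10^-14 / 5.62 × 10^-5 = 1.78 × 10^-10
Kb = x²/(0.0252 − x) = 1.78 × 10^-10
Neglecting x in the denominator: x = √(1.78 × 10^-10 × 0.0252) = 2.12 × 10^-6 M
Check: 0.0084% ionized — well under 5%, approximation valid.
pOH = −log(2.12 × 10^-6) = 5.67; pH = 14.00 − 5.67 = 8.33

pH = 8.33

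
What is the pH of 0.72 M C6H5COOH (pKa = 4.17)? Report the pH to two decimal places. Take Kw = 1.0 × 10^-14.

pH = 2.16

C6H5COOH ⇌ C6H5COO- + H+
Ka = 10^(−4.17) = 6.76 × 10^-5
Let x = [H+] at equilibrium. Ka = x²/(0.72 − x).
Assume x ≪ 0.72: x ≈ √(6.76 × 10^-5 × 0.72) = 6.98 × 10^-3 M
pH = −log[H+] = −log(6.98 × 10^-3) = 2.16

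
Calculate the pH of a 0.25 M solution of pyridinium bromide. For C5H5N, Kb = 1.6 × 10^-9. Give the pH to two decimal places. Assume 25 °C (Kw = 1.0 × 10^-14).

C5H5NH+ is the conjugate acid of the weak base C5H5N.
Ka = Kw/Kb = 1.0×10^-14 / 1.6 × 10^-9 = 6.25 × 10^-6
Ka = x²/(0.25 − x) = 6.25 × 10^-6
Assume x ≪ 0.25: x ≈ √(6.25 × 10^-6 × 0.25) = 1.25 × 10^-3 M
(x/C₀ = 0.5% < 5%, so the approximation holds.)
pH = −log[H+] = −log(1.25 × 10^-3) = 2.90

pH = 2.90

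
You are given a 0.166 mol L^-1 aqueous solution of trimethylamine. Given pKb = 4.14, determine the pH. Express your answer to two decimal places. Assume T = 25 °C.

pH = 11.54

(CH3)3N + H2O ⇌ (CH3)3NH+ + OH-
Kb = 10^(−4.14) = 7.24 × 10^-5
From the ICE table, Kb = [OH-]²/(0.166 − [OH-]) = 7.24 × 10^-5.
Assume [OH-] ≪ 0.166: [OH-] ≈ √(7.24 × 10^-5 × 0.166) = 3.47 × 10^-3 M
([OH-]/C₀ = 2.1% < 5%, so the approximation holds.)
pOH = −log(3.47 × 10^-3) = 2.46; pH = 14.00 − 2.46 = 11.54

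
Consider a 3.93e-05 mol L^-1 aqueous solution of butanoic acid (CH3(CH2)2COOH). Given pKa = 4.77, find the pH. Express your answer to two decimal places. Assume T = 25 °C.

CH3(CH2)2COOH ⇌ CH3(CH2)2COO- + H+
Ka = 10^(−4.77) = 1.70 × 10^-5
From the ICE table, Ka = [H+]²/(3.93e-05 − [H+]) = 1.70 × 10^-5.
Here C₀/Ka ≈ 2.31, so the small-[H+] approximation fails. Use the quadratic:
[H+] = (−Ka + √(Ka² + 4·Ka·C₀))/2 = 1.87 × 10^-5 M
pH = −log[H+] = −log(1.87 × 10^-5) = 4.73

pH = 4.73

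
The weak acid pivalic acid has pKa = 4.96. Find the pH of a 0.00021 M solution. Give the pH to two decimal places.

pH = 4.37

(CH3)3CCOOH ⇌ (CH3)3CCOO- + H+
Ka = 10^(−4.96) = 1.10 × 10^-5
From the ICE table, Ka = x²/(0.00021 − x) = 1.10 × 10^-5.
x is not negligible relative to C₀; solve x² + 1.1e-05·x − 2.31e-09 = 0.
x = (−Ka + √(Ka² + 4·Ka·C₀))/2 = 4.29 × 10^-5 M
pH = −log(4.29 × 10^-5) = 4.37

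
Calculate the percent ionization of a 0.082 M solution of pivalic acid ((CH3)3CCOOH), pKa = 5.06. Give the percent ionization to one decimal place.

1.0%

(CH3)3CCOOH ⇌ (CH3)3CCOO- + H+; let x = [H+] at equilibrium.
Ka = 10^(−5.06) = 8.71 × 10^-6
x ≈ √(Ka·C₀) = √(8.71 × 10^-6 × 0.082) = 8.45 × 10^-4 M
Fraction ionized = 8.45 × 10^-4 / 0.082 = 0.0103 → 1.0%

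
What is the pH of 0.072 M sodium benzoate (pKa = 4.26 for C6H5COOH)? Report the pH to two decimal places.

pH = 8.56

C6H5COO- is the conjugate base of the weak acid C6H5COOH.
Ka = 10^(−4.26) = 5.50 × 10^-5
Kb = Kw/Ka = 1.0×10^-14 / 5.50 × 10^-5 = 1.82 × 10^-10
Let x = [OH-] at equilibrium. Kb = x²/(0.072 − x).
Assume x ≪ 0.072: x ≈ √(1.82 × 10^-10 × 0.072) = 3.62 × 10^-6 M
pOH = 5.44, so pH = 14.00 − pOH = 8.56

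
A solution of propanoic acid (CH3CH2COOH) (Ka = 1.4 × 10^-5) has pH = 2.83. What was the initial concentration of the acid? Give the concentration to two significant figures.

[H+] = 10^(-2.83) = 1.48 × 10^-3 M = x
Ka = x²/(C₀ − x) ⇒ C₀ = x + x²/Ka
C₀ = 1.48 × 10^-3 + (1.48 × 10^-3)²/(1.4 × 10^-5) = 1.58 × 10^-1 M

C₀ = 1.6 × 10^-1 M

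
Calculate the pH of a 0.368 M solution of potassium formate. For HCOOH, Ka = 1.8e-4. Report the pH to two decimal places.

HCOO- is the conjugate base of the weak acid HCOOH.
Kb = Kw/Ka = 1.0×10^-14 / 1.8 × 10^-4 = 5.56 × 10^-11
From the ICE table, Kb = [OH-]²/(0.368 − [OH-]) = 5.56 × 10^-11.
Assume [OH-] ≪ 0.368: [OH-] ≈ √(5.56 × 10^-11 × 0.368) = 4.52 × 10^-6 M
Check: 0.0012% ionized — well under 5%, approximation valid.
pOH = 5.34, so pH = 14.00 − pOH = 8.66

pH = 8.66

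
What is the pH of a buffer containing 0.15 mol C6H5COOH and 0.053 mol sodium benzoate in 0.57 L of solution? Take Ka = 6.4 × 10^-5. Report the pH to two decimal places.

pKa = −log(6.4 × 10^-5) = 4.194
Using pH = pKa + log([base]/[acid]) with [base]/[acid] = 0.053/0.15:
pH = 4.194 + (-0.452) = 3.74

pH = 3.74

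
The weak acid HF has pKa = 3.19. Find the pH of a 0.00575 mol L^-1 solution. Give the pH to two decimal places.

pH = 2.79

HF ⇌ F- + H+
Ka = 10^(−3.19) = 6.46 × 10^-4
From the ICE table, Ka = x²/(0.00575 − x) = 6.46 × 10^-4.
Here C₀/Ka ≈ 8.9, so the small-x approximation fails. Use the quadratic:
x = (−Ka + √(Ka² + 4·Ka·C₀))/2 = 1.63 × 10^-3 M
pH = −log[H+] = −log(1.63 × 10^-3) = 2.79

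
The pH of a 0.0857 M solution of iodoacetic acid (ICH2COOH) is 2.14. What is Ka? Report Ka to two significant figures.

[H+] = 10^(-2.14) = 7.24 × 10^-3 M
At equilibrium [HA] = 0.0857 − 7.24 × 10^-3 = 7.85 × 10^-2 M
Ka = [H+][A-]/[HA] = (7.24 × 10^-3)² / 7.85 × 10^-2 = 6.7 × 10^-4

Ka = 6.7 × 10^-4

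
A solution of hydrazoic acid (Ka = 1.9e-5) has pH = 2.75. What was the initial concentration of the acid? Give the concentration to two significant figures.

C₀ = 1.7 × 10^-1 M

[H+] = 10^(-2.75) = 1.78 × 10^-3 M = x
Ka = x²/(C₀ − x) ⇒ C₀ = x + x²/Ka
C₀ = 1.78 × 10^-3 + (1.78 × 10^-3)²/(1.9 × 10^-5) = 1.69 × 10^-1 M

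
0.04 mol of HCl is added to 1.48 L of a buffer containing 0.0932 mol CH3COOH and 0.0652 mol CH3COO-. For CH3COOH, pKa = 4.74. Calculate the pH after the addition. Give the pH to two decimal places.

pH = 4.02

Added H+ converts CH3COO- to CH3COOH: CH3COOH → 0.133 mol, CH3COO- → 0.0252 mol.
Henderson–Hasselbalch with mole ratio 0.0252/0.133: pH = 4.74 + (-0.722)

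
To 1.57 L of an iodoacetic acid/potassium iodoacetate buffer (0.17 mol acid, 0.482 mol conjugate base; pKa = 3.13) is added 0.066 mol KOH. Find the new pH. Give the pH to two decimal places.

pH = 3.85

After neutralization: n(ICH2COOH) = 0.104 mol, n(ICH2COO-) = 0.548 mol.
Henderson–Hasselbalch with mole ratio 0.548/0.104: pH = 3.13 + (+0.722)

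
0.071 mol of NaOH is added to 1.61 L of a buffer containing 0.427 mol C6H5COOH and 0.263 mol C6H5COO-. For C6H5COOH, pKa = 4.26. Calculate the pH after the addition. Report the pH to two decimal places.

pH = 4.23

After neutralization: n(C6H5COOH) = 0.356 mol, n(C6H5COO-) = 0.334 mol.
pH = pKa + log(n_C6H5COO-/n_C6H5COOH) = 4.26 + log(0.334/0.356) = 4.26 + (-0.028)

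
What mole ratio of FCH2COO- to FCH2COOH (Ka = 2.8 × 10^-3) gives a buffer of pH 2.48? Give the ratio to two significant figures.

pKa = -log(2.8 × 10^-3) = 2.553
pH = pKa + log(r) ⇒ log(r) = 2.48 − 2.553 = -0.073
r = [FCH2COO-]/[FCH2COOH] = 10^(-0.073) = 0.845

ratio = 0.85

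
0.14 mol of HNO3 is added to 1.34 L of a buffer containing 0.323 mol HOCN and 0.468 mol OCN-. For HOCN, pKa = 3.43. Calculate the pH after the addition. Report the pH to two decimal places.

pH = 3.28

After neutralization: n(HOCN) = 0.463 mol, n(OCN-) = 0.328 mol.
Henderson–Hasselbalch with mole ratio 0.328/0.463: pH = 3.43 + (-0.150)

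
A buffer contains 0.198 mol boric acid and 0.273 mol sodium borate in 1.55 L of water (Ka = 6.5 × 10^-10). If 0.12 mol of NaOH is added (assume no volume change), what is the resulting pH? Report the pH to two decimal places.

After neutralization: n(B(OH)3) = 0.078 mol, n(B(OH)4-) = 0.393 mol.
pKa = −log(6.5 × 10^-10) = 9.187
pH = pKa + log([A⁻]/[HA]) = 9.187 + log(0.393/0.078) = 9.187 +0.702

pH = 9.89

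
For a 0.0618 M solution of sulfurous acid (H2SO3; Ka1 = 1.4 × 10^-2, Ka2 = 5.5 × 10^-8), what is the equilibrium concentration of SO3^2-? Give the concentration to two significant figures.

5.5 × 10^-8 M

First ionization gives [H+] ≈ [HSO3-] = 2.32 × 10^-2 M.
Second step: Ka2 = [H+][SO3^2-]/[HSO3-] ≈ [SO3^2-] (since [H+] ≈ [HSO3-]).
So [SO3^2-] ≈ Ka2.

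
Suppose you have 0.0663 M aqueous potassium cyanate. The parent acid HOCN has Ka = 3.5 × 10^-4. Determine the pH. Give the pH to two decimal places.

pH = 8.14

OCN- is the conjugate base of the weak acid HOCN.
Kb = Kw/Ka = 1.0×10^-14 / 3.5 × 10^-4 = 2.86 × 10^-11
Kb = [OH-]²/(0.0663 − [OH-]) = 2.86 × 10^-11
Assume [OH-] ≪ 0.0663: [OH-] ≈ √(2.86 × 10^-11 × 0.0663) = 1.38 × 10^-6 M
([OH-]/C₀ = 0.0021% < 5%, so the approximation holds.)
pOH = −log(1.38 × 10^-6) = 5.86; pH = 14.00 − 5.86 = 8.14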